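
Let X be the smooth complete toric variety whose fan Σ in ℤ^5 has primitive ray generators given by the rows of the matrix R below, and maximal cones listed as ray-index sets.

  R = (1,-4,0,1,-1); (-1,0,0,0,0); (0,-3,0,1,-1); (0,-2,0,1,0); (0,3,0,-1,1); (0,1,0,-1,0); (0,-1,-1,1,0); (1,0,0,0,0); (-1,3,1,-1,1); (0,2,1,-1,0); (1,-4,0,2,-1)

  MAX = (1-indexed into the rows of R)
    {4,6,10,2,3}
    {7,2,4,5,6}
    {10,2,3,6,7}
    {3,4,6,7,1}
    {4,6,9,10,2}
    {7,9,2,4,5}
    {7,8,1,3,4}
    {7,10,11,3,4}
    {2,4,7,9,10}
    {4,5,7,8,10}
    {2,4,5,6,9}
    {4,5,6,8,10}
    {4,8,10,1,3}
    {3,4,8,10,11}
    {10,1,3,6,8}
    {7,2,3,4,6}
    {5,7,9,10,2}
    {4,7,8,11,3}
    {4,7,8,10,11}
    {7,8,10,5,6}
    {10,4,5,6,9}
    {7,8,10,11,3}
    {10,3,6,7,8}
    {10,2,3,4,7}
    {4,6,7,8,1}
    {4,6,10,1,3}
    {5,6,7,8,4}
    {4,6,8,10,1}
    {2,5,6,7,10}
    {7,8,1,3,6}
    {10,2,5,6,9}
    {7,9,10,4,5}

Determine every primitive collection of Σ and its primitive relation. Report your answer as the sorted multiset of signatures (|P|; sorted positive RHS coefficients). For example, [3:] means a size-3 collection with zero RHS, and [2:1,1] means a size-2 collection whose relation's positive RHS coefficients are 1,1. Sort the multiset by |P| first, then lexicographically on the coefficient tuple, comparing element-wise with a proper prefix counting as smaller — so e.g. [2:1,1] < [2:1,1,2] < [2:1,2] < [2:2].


|primitive collections| = 18. Relations:

  P={2,8}:  v_{2} + v_{8} = 0  ⟹  sig = [2:]
  P={3,5}:  v_{3} + v_{5} = 0  ⟹  sig = [2:]
  P={6,11}:  v_{6} + v_{11} = v_{3} + v_{8}  ⟹  sig = [2:1,1]
  P={1,2}:  v_{1} + v_{2} = v_{3} + v_{4} + v_{6}  ⟹  sig = [2:1,1,1]
  P={1,5}:  v_{1} + v_{5} = v_{4} + v_{6} + v_{8}  ⟹  sig = [2:1,1,1]
  P={3,9}:  v_{3} + v_{9} = v_{2} + v_{4} + v_{10}  ⟹  sig = [2:1,1,1]
  P={8,9}:  v_{8} + v_{9} = v_{4} + v_{5} + v_{10}  ⟹  sig = [2:1,1,1]
  P={2,11}:  v_{2} + v_{11} = v_{3} + v_{4} + v_{7} + v_{10}  ⟹  sig = [2:1,1,1,1]
  P={5,11}:  v_{5} + v_{11} = v_{4} + v_{7} + v_{8} + v_{10}  ⟹  sig = [2:1,1,1,1]
  P={1,9}:  v_{1} + v_{9} = 2·v_{4} + v_{6} + v_{10}  ⟹  sig = [2:1,1,2]
  P={1,11}:  v_{1} + v_{11} = 2·v_{3} + v_{4} + 2·v_{8}  ⟹  sig = [2:1,2,2]
  P={9,11}:  v_{9} + v_{11} = 2·v_{4} + v_{7} + 2·v_{10}  ⟹  sig = [2:1,2,2]
  P={1,7,10}:  v_{1} + v_{7} + v_{10} = v_{3} + v_{8}  ⟹  sig = [3:1,1]
  P={6,7,9}:  v_{6} + v_{7} + v_{9} = v_{2} + v_{5}  ⟹  sig = [3:1,1]
  P={4,6,7,10}:  v_{4} + v_{6} + v_{7} + v_{10} = 0  ⟹  sig = [4:]
  P={2,4,5,10}:  v_{2} + v_{4} + v_{5} + v_{10} = v_{9}  ⟹  sig = [4:1]
  P={3,4,6,8}:  v_{3} + v_{4} + v_{6} + v_{8} = v_{1}  ⟹  sig = [4:1]
  P={3,4,7,8,10}:  v_{3} + v_{4} + v_{7} + v_{8} + v_{10} = v_{11}  ⟹  sig = [5:1]

Hence PRS(X_Σ) =
{ [2:] ×2,  [2:1,1],  [2:1,1,1] ×4,  [2:1,1,1,1] ×2,  [2:1,1,2],  [2:1,2,2] ×2,  [3:1,1] ×2,  [4:],  [4:1] ×2,  [5:1] }


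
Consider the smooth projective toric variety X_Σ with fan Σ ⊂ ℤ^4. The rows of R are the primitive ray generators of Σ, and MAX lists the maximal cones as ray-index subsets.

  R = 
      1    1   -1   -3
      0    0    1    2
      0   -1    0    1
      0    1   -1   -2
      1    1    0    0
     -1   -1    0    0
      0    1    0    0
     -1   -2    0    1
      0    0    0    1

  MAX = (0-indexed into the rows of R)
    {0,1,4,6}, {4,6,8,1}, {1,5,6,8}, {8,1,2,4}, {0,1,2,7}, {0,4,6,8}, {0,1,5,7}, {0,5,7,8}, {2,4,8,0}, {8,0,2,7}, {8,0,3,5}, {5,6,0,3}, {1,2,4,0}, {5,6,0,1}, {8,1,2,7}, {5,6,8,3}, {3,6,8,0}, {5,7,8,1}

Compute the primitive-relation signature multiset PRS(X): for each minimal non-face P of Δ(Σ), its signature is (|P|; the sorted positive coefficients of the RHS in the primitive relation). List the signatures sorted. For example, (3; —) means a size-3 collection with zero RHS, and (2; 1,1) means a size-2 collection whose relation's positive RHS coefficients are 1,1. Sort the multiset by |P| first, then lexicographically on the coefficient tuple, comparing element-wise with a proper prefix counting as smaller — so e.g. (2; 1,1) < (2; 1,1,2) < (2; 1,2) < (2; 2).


11 collections generate NE(X_Σ); each relation:

  P = {4,5}:  v_{4} + v_{5} = 0  ⟹  sig = (2; —)
  P = {1,3}:  v_{1} + v_{3} = v_{6}  ⟹  sig = (2; 1)
  P = {2,5}:  v_{2} + v_{5} = v_{7}  ⟹  sig = (2; 1)
  P = {2,6}:  v_{2} + v_{6} = v_{8}  ⟹  sig = (2; 1)
  P = {4,7}:  v_{4} + v_{7} = v_{2}  ⟹  sig = (2; 1)
  P = {6,7}:  v_{6} + v_{7} = v_{5} + v_{8}  ⟹  sig = (2; 1,1)
  P = {3,4}:  v_{3} + v_{4} = v_{0} + v_{6} + v_{8}  ⟹  sig = (2; 1,1,1)
  P = {2,3}:  v_{2} + v_{3} = v_{0} + v_{5} + 2·v_{8}  ⟹  sig = (2; 1,1,2)
  P = {3,7}:  v_{3} + v_{7} = v_{0} + 2·v_{5} + 2·v_{8}  ⟹  sig = (2; 1,2,2)
  P = {0,1,8}:  v_{0} + v_{1} + v_{8} = v_{4}  ⟹  sig = (3; 1)
  P = {0,5,6,8}:  v_{0} + v_{5} + v_{6} + v_{8} = v_{3}  ⟹  sig = (4; 1)

Sorted signature multiset PRS(X):
{ (2; —),  (2; 1) ×4,  (2; 1,1),  (2; 1,1,1),  (2; 1,1,2),  (2; 1,2,2),  (3; 1),  (4; 1) }


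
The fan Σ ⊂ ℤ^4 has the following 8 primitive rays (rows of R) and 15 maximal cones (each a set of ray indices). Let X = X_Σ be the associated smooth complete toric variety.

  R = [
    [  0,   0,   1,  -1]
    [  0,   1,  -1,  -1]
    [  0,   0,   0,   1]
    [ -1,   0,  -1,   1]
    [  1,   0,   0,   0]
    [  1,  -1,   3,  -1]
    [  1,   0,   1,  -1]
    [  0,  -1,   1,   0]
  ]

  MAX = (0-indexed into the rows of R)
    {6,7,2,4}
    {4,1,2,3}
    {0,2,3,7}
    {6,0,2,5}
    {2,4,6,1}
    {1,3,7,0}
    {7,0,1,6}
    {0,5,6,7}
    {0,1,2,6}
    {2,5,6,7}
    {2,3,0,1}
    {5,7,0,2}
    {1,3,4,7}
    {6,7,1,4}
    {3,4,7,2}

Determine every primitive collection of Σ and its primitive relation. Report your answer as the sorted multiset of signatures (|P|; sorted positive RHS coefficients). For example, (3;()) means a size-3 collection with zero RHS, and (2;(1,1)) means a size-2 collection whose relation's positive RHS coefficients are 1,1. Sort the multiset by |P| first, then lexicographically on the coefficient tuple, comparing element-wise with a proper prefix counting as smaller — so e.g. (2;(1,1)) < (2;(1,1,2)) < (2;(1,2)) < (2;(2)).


Minimal non-faces — 7 found among 8 rays, 15 max cones:

  • {3,6}:  v_{3} + v_{6} = 0  so sig = (2;())
  • {0,4}:  v_{0} + v_{4} = v_{6}  so sig = (2;(1))
  • {1,5}:  v_{1} + v_{5} = v_{0} + v_{6}  so sig = (2;(1,1))
  • {3,5}:  v_{3} + v_{5} = v_{0} + v_{2} + v_{7}  so sig = (2;(1,1,1))
  • {4,5}:  v_{4} + v_{5} = v_{2} + 2·v_{6} + v_{7}  so sig = (2;(1,1,2))
  • {1,2,7}:  v_{1} + v_{2} + v_{7} = 0  so sig = (3;())
  • {0,2,6,7}:  v_{0} + v_{2} + v_{6} + v_{7} = v_{5}  so sig = (4;(1))

so the primitive-relation signature multiset is
[(2;()), (2;(1)), (2;(1,1)), (2;(1,1,1)), (2;(1,1,2)), (3;()), (4;(1))]


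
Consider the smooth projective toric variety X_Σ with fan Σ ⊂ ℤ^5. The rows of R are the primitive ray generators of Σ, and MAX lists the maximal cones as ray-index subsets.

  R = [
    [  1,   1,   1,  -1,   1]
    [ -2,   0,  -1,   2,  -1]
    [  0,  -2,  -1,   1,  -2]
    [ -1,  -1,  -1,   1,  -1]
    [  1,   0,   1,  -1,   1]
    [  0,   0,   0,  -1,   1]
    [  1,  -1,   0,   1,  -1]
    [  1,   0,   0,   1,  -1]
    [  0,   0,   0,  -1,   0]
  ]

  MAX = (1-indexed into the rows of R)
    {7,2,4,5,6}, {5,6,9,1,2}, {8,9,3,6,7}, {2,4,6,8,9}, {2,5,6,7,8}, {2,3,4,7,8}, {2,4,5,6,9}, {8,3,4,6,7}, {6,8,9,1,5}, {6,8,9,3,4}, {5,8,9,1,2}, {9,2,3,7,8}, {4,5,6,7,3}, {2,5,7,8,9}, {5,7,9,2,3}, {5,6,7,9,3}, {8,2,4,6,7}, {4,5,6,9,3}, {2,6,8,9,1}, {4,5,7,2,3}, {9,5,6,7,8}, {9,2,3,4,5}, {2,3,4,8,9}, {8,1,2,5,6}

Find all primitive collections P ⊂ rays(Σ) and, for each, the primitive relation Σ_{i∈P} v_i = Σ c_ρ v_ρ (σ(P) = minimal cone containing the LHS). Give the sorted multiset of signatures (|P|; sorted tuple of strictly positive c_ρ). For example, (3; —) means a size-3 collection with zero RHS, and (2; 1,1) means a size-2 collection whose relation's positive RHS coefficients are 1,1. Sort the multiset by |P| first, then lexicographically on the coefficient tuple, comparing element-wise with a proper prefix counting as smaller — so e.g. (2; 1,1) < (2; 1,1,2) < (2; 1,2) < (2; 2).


Primitive collections (9):

  • {1,4}:  v_{1} + v_{4} = 0  ⟹  sig = (2; —)
  • {1,3}:  v_{1} + v_{3} = v_{7} + v_{9}  ⟹  sig = (2; 1,1)
  • {1,7}:  v_{1} + v_{7} = v_{5} + v_{8}  ⟹  sig = (2; 1,1)
  • {4,5,8}:  v_{4} + v_{5} + v_{8} = v_{7}  ⟹  sig = (3; 1)
  • {4,7,9}:  v_{4} + v_{7} + v_{9} = v_{3}  ⟹  sig = (3; 1)
  • {3,5,8}:  v_{3} + v_{5} + v_{8} = 2·v_{7} + v_{9}  ⟹  sig = (3; 1,2)
  • {2,3,6}:  v_{2} + v_{3} + v_{6} = 2·v_{4}  ⟹  sig = (3; 2)
  • {2,6,7,9}:  v_{2} + v_{6} + v_{7} + v_{9} = v_{4}  ⟹  sig = (4; 1)
  • {2,5,6,8,9}:  v_{2} + v_{5} + v_{6} + v_{8} + v_{9} = 0  ⟹  sig = (5; —)

Sorted signature multiset PRS(X):
    (2; —)
    (2; 1,1)
    (2; 1,1)
    (3; 1)
    (3; 1)
    (3; 1,2)
    (3; 2)
    (4; 1)
    (5; —)


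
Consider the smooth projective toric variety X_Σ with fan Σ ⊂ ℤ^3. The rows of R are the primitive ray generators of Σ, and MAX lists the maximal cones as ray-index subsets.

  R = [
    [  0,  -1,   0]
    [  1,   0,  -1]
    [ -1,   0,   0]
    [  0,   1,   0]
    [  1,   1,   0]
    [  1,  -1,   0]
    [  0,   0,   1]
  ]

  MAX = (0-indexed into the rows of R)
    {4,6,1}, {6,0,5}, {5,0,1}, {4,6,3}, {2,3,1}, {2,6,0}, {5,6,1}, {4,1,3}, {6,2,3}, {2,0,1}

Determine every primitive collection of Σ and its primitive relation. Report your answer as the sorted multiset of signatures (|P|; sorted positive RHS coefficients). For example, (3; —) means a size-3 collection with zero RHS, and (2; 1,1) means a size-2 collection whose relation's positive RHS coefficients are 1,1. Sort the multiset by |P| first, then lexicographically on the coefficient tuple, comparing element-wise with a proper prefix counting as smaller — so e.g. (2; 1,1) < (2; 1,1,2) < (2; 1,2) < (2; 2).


Σ has 9 primitive collections:

  • {0,3}:  v_{0} + v_{3} = 0 ; sig = (2; —)
  • {2,4}:  v_{2} + v_{4} = v_{3} ; sig = (2; 1)
  • {2,5}:  v_{2} + v_{5} = v_{0} ; sig = (2; 1)
  • {0,4}:  v_{0} + v_{4} = v_{1} + v_{6} ; sig = (2; 1,1)
  • {3,5}:  v_{3} + v_{5} = v_{1} + v_{6} ; sig = (2; 1,1)
  • {4,5}:  v_{4} + v_{5} = 2·v_{1} + 2·v_{6} ; sig = (2; 2,2)
  • {1,2,6}:  v_{1} + v_{2} + v_{6} = 0 ; sig = (3; —)
  • {0,1,6}:  v_{0} + v_{1} + v_{6} = v_{5} ; sig = (3; 1)
  • {1,3,6}:  v_{1} + v_{3} + v_{6} = v_{4} ; sig = (3; 1)

Hence PRS(X_Σ) =
[(2; —), (2; 1), (2; 1), (2; 1,1), (2; 1,1), (2; 2,2), (3; —), (3; 1), (3; 1)]


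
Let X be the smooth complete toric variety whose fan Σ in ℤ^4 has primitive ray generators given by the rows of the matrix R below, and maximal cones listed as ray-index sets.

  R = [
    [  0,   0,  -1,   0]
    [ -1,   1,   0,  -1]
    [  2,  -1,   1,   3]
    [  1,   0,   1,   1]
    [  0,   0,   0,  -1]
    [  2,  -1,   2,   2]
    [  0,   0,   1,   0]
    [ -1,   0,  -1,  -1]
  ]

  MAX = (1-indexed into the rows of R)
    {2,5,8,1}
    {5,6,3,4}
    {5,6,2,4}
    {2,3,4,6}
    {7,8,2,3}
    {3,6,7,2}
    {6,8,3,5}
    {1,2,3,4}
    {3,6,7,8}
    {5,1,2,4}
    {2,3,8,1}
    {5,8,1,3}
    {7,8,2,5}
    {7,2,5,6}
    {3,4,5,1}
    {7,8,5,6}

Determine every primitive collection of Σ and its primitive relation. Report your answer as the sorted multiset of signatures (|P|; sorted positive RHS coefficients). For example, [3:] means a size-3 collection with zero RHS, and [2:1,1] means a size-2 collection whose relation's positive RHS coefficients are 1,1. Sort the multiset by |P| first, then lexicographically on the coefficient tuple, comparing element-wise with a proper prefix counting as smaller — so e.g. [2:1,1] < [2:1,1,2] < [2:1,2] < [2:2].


Σ has 7 primitive collections:

  {1,7}:  v_{1} + v_{7} = 0 — sig = [2:]
  {4,8}:  v_{4} + v_{8} = 0 — sig = [2:]
  {1,6}:  v_{1} + v_{6} = v_{3} + v_{5} — sig = [2:1,1]
  {4,7}:  v_{4} + v_{7} = v_{2} + v_{6} — sig = [2:1,1]
  {2,3,5}:  v_{2} + v_{3} + v_{5} = v_{4} — sig = [3:1]
  {2,6,8}:  v_{2} + v_{6} + v_{8} = v_{7} — sig = [3:1]
  {3,5,7}:  v_{3} + v_{5} + v_{7} = v_{6} — sig = [3:1]

Sorted signature multiset PRS(X):
    [2:]
    [2:]
    [2:1,1]
    [2:1,1]
    [3:1]
    [3:1]
    [3:1]


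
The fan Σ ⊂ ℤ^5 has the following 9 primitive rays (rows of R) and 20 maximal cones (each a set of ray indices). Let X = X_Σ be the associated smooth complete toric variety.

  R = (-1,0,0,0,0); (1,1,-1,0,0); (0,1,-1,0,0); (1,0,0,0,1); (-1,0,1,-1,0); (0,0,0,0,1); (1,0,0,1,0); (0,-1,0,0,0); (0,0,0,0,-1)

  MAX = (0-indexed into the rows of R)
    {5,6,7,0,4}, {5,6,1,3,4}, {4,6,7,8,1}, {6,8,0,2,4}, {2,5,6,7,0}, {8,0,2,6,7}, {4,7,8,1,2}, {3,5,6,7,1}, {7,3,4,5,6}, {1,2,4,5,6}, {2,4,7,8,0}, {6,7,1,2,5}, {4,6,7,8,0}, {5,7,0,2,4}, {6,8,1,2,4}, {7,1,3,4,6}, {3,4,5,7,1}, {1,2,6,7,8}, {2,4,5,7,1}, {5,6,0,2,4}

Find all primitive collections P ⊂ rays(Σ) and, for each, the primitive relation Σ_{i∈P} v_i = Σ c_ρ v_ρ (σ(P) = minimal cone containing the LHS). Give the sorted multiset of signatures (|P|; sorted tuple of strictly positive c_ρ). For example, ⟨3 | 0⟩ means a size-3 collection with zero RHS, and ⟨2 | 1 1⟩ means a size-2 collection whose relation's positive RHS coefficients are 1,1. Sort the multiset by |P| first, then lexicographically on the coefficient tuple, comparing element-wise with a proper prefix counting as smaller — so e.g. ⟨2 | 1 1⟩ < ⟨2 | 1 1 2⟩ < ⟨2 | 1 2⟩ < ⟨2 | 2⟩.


Primitive collections (7):

  P = {5,8}:  v_{5} + v_{8} = 0 — sig = ⟨2 | 0⟩
  P = {0,1}:  v_{0} + v_{1} = v_{2} — sig = ⟨2 | 1⟩
  P = {0,3}:  v_{0} + v_{3} = v_{5} — sig = ⟨2 | 1⟩
  P = {2,3}:  v_{2} + v_{3} = v_{1} + v_{5} — sig = ⟨2 | 1 1⟩
  P = {3,8}:  v_{3} + v_{8} = v_{1} + v_{4} + v_{6} + v_{7} — sig = ⟨2 | 1 1 1 1⟩
  P = {2,4,6,7}:  v_{2} + v_{4} + v_{6} + v_{7} = 0 — sig = ⟨4 | 0⟩
  P = {1,4,5,6,7}:  v_{1} + v_{4} + v_{5} + v_{6} + v_{7} = v_{3} — sig = ⟨5 | 1⟩

Hence PRS(X_Σ) =
    ⟨2 | 0⟩
    ⟨2 | 1⟩
    ⟨2 | 1⟩
    ⟨2 | 1 1⟩
    ⟨2 | 1 1 1 1⟩
    ⟨4 | 0⟩
    ⟨5 | 1⟩


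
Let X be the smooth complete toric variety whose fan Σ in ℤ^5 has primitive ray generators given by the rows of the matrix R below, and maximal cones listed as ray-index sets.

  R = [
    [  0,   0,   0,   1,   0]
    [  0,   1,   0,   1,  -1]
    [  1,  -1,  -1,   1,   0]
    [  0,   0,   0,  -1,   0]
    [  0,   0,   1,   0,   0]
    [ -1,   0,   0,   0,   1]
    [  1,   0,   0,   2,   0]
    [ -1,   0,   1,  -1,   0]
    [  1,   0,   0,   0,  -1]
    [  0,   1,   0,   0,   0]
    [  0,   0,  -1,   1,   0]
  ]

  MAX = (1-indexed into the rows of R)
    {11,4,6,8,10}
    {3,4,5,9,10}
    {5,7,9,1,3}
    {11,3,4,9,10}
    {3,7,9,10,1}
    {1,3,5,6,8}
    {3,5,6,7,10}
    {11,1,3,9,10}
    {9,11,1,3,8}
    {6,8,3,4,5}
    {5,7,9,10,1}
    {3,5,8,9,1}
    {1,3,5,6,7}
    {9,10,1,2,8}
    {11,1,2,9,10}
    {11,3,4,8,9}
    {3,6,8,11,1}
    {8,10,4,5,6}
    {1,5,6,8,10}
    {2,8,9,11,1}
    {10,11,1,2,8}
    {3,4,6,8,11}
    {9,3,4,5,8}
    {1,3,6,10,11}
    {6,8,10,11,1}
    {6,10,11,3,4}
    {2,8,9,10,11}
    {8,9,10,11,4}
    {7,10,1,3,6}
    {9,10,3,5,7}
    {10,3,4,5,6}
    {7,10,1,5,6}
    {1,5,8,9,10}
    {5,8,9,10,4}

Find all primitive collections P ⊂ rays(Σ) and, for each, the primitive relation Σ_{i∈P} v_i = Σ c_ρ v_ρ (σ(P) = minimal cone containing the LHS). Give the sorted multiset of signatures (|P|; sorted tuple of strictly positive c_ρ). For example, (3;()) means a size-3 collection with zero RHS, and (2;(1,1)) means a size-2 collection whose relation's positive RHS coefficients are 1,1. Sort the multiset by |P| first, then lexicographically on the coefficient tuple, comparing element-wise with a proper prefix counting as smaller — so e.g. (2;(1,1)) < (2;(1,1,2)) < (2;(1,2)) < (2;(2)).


14 collections generate NE(X_Σ); each relation:

  P={1,4}:  v_{1} + v_{4} = 0 ; sig = (2;())
  P={6,9}:  v_{6} + v_{9} = 0 ; sig = (2;())
  P={5,11}:  v_{5} + v_{11} = v_{1} ; sig = (2;(1))
  P={7,8}:  v_{7} + v_{8} = v_{1} + v_{5} ; sig = (2;(1,1))
  P={2,3}:  v_{2} + v_{3} = v_{1} + v_{9} + v_{11} ; sig = (2;(1,1,1))
  P={4,7}:  v_{4} + v_{7} = v_{3} + v_{5} + v_{10} ; sig = (2;(1,1,1))
  P={2,4}:  v_{2} + v_{4} = v_{8} + v_{9} + v_{10} + v_{11} ; sig = (2;(1,1,1,1))
  P={2,6}:  v_{2} + v_{6} = v_{1} + v_{8} + v_{10} + v_{11} ; sig = (2;(1,1,1,1))
  P={2,5}:  v_{2} + v_{5} = 2·v_{1} + v_{8} + v_{9} + v_{10} ; sig = (2;(1,1,1,2))
  P={7,11}:  v_{7} + v_{11} = 2·v_{1} + v_{3} + v_{10} ; sig = (2;(1,1,2))
  P={2,7}:  v_{2} + v_{7} = 3·v_{1} + v_{9} + v_{10} ; sig = (2;(1,1,3))
  P={3,8,10}:  v_{3} + v_{8} + v_{10} = 0 ; sig = (3;())
  P={1,3,5,10}:  v_{1} + v_{3} + v_{5} + v_{10} = v_{7} ; sig = (4;(1))
  P={1,8,9,10,11}:  v_{1} + v_{8} + v_{9} + v_{10} + v_{11} = v_{2} ; sig = (5;(1))

Hence PRS(X_Σ) =
{ (2;()) ×2,  (2;(1)),  (2;(1,1)),  (2;(1,1,1)) ×2,  (2;(1,1,1,1)) ×2,  (2;(1,1,1,2)),  (2;(1,1,2)),  (2;(1,1,3)),  (3;()),  (4;(1)),  (5;(1)) }


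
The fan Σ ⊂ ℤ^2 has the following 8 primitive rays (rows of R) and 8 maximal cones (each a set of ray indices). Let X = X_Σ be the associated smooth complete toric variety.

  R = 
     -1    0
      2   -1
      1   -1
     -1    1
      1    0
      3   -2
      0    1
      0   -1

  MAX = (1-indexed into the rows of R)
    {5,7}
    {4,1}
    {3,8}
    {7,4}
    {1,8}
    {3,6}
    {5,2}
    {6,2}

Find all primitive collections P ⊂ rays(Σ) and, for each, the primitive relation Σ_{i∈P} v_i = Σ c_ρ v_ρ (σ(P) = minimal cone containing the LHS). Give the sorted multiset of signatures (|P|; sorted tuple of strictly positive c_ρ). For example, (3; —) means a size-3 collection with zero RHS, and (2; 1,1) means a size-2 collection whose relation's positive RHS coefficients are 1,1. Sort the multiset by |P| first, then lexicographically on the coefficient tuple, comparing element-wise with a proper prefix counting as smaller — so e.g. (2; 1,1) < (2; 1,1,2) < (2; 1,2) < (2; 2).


|primitive collections| = 20. Relations:

  {1,5}:  v_{1} + v_{5} = 0  ⇒ sig = (2; —)
  {3,4}:  v_{3} + v_{4} = 0  ⇒ sig = (2; —)
  {7,8}:  v_{7} + v_{8} = 0  ⇒ sig = (2; —)
  {1,2}:  v_{1} + v_{2} = v_{3}  ⇒ sig = (2; 1)
  {1,3}:  v_{1} + v_{3} = v_{8}  ⇒ sig = (2; 1)
  {1,7}:  v_{1} + v_{7} = v_{4}  ⇒ sig = (2; 1)
  {2,3}:  v_{2} + v_{3} = v_{6}  ⇒ sig = (2; 1)
  {2,4}:  v_{2} + v_{4} = v_{5}  ⇒ sig = (2; 1)
  {3,5}:  v_{3} + v_{5} = v_{2}  ⇒ sig = (2; 1)
  {3,7}:  v_{3} + v_{7} = v_{5}  ⇒ sig = (2; 1)
  {4,5}:  v_{4} + v_{5} = v_{7}  ⇒ sig = (2; 1)
  {4,6}:  v_{4} + v_{6} = v_{2}  ⇒ sig = (2; 1)
  {4,8}:  v_{4} + v_{8} = v_{1}  ⇒ sig = (2; 1)
  {5,8}:  v_{5} + v_{8} = v_{3}  ⇒ sig = (2; 1)
  {6,7}:  v_{6} + v_{7} = v_{2} + v_{5}  ⇒ sig = (2; 1,1)
  {1,6}:  v_{1} + v_{6} = 2·v_{3}  ⇒ sig = (2; 2)
  {2,7}:  v_{2} + v_{7} = 2·v_{5}  ⇒ sig = (2; 2)
  {2,8}:  v_{2} + v_{8} = 2·v_{3}  ⇒ sig = (2; 2)
  {5,6}:  v_{5} + v_{6} = 2·v_{2}  ⇒ sig = (2; 2)
  {6,8}:  v_{6} + v_{8} = 3·v_{3}  ⇒ sig = (2; 3)

Sorted signature multiset PRS(X):
    (2; —)
    (2; —)
    (2; —)
    (2; 1)
    (2; 1)
    (2; 1)
    (2; 1)
    (2; 1)
    (2; 1)
    (2; 1)
    (2; 1)
    (2; 1)
    (2; 1)
    (2; 1)
    (2; 1,1)
    (2; 2)
    (2; 2)
    (2; 2)
    (2; 2)
    (2; 3)


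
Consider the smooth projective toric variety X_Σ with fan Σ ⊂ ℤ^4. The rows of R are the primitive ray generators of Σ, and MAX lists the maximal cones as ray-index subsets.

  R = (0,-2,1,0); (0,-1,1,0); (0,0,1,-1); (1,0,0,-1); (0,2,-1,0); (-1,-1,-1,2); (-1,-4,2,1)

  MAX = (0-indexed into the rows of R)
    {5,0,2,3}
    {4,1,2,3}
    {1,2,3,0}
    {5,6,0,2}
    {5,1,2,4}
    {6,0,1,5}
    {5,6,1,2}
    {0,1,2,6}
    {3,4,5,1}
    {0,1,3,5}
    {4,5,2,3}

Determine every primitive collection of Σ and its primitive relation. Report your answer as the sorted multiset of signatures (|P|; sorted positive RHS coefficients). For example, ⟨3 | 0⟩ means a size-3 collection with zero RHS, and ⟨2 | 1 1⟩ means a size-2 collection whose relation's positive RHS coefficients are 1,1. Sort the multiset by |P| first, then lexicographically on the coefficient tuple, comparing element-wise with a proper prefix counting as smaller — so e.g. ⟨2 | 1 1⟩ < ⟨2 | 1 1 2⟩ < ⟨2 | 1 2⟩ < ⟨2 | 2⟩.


5 collections generate NE(X_Σ); each relation:

  • {0,4}:  v_{0} + v_{4} = 0 — sig = ⟨2 | 0⟩
  • {4,6}:  v_{4} + v_{6} = v_{1} + v_{2} + v_{5} — sig = ⟨2 | 1 1 1⟩
  • {3,6}:  v_{3} + v_{6} = 2·v_{0} — sig = ⟨2 | 2⟩
  • {0,1,2,5}:  v_{0} + v_{1} + v_{2} + v_{5} = v_{6} — sig = ⟨4 | 1⟩
  • {1,2,3,5}:  v_{1} + v_{2} + v_{3} + v_{5} = v_{0} — sig = ⟨4 | 1⟩

Signatures (|P|; sorted positive RHS coefficients), sorted:
    |P|=2: 3 collections, coeffs (), (1,1,1), (2)
    |P|=4: 2 collections, coeffs (1), (1)


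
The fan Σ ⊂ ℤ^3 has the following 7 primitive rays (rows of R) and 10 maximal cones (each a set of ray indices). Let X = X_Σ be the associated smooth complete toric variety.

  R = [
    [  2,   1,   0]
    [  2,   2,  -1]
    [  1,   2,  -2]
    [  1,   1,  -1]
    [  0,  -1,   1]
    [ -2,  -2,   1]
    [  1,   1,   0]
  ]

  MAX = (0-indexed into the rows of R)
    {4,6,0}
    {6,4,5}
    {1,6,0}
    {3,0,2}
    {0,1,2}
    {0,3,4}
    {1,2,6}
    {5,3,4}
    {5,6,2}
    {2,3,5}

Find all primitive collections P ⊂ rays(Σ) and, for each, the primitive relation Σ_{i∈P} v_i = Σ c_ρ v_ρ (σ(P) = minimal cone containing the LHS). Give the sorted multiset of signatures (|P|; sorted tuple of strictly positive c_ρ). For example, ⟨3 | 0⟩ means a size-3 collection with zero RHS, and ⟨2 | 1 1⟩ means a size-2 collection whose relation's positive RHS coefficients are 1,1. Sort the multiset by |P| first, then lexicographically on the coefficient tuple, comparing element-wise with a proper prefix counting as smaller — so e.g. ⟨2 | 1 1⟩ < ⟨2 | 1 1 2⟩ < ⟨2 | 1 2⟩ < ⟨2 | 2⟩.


7 minimal non-faces of Δ(Σ) (on 7 rays):

  P = {1,5}:  v_{1} + v_{5} = 0  ⇒ sig = ⟨2 | 0⟩
  P = {0,5}:  v_{0} + v_{5} = v_{4}  ⇒ sig = ⟨2 | 1⟩
  P = {1,4}:  v_{1} + v_{4} = v_{0}  ⇒ sig = ⟨2 | 1⟩
  P = {2,4}:  v_{2} + v_{4} = v_{3}  ⇒ sig = ⟨2 | 1⟩
  P = {3,6}:  v_{3} + v_{6} = v_{1}  ⇒ sig = ⟨2 | 1⟩
  P = {1,3}:  v_{1} + v_{3} = v_{0} + v_{2}  ⇒ sig = ⟨2 | 1 1⟩
  P = {0,2,6}:  v_{0} + v_{2} + v_{6} = 2·v_{1}  ⇒ sig = ⟨3 | 2⟩

Signatures (|P|; sorted positive RHS coefficients), sorted:
    ⟨2 | 0⟩
    ⟨2 | 1⟩
    ⟨2 | 1⟩
    ⟨2 | 1⟩
    ⟨2 | 1⟩
    ⟨2 | 1 1⟩
    ⟨3 | 2⟩


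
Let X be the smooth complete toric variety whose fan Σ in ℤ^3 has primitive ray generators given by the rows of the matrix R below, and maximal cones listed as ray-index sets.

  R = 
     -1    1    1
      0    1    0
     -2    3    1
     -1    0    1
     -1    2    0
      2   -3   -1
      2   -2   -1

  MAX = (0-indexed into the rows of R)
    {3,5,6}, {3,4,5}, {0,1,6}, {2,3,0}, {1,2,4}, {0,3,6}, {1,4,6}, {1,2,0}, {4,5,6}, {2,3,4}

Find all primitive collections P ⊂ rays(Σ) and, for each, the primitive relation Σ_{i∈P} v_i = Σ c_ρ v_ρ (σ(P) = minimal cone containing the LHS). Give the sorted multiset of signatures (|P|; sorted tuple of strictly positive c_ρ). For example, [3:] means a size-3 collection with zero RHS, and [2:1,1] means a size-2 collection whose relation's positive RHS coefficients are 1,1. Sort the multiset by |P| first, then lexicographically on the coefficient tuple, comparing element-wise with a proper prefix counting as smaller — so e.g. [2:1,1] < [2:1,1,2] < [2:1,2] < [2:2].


Primitive collections (7):

  P = {2,5}:  v_{2} + v_{5} = 0  →  sig = [2:]
  P = {0,4}:  v_{0} + v_{4} = v_{2}  →  sig = [2:1]
  P = {1,3}:  v_{1} + v_{3} = v_{0}  →  sig = [2:1]
  P = {1,5}:  v_{1} + v_{5} = v_{6}  →  sig = [2:1]
  P = {2,6}:  v_{2} + v_{6} = v_{1}  →  sig = [2:1]
  P = {0,5}:  v_{0} + v_{5} = v_{3} + v_{6}  →  sig = [2:1,1]
  P = {3,4,6}:  v_{3} + v_{4} + v_{6} = 0  →  sig = [3:]

Signatures (|P|; sorted positive RHS coefficients), sorted:
[[2:], [2:1], [2:1], [2:1], [2:1], [2:1,1], [3:]]


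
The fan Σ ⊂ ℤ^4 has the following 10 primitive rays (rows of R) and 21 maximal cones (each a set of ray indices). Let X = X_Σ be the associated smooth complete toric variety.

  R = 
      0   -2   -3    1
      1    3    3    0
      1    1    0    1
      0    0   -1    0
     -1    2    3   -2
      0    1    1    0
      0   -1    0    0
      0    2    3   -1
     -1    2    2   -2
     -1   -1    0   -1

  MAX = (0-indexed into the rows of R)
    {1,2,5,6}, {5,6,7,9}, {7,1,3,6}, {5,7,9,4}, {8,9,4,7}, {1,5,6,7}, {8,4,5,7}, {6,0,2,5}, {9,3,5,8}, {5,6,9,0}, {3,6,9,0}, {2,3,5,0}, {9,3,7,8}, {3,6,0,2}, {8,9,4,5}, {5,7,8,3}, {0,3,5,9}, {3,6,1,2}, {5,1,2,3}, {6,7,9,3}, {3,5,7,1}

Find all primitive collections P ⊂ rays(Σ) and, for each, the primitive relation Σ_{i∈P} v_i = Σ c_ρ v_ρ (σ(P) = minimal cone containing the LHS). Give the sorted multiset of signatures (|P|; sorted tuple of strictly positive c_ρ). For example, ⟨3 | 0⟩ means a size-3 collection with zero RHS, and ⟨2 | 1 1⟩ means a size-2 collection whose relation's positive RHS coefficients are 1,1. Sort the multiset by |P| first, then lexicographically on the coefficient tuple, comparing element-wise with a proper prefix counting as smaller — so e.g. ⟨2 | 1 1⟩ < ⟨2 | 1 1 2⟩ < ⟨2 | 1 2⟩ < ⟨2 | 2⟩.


Primitive collections (17):

  {0,7}:  v_{0} + v_{7} = 0 ; sig = ⟨2 | 0⟩
  {2,9}:  v_{2} + v_{9} = 0 ; sig = ⟨2 | 0⟩
  {0,1}:  v_{0} + v_{1} = v_{2} ; sig = ⟨2 | 1⟩
  {1,9}:  v_{1} + v_{9} = v_{7} ; sig = ⟨2 | 1⟩
  {2,7}:  v_{2} + v_{7} = v_{1} ; sig = ⟨2 | 1⟩
  {3,4}:  v_{3} + v_{4} = v_{8} ; sig = ⟨2 | 1⟩
  {4,6}:  v_{4} + v_{6} = v_{7} + v_{9} ; sig = ⟨2 | 1 1⟩
  {0,4}:  v_{0} + v_{4} = v_{3} + v_{5} + v_{9} ; sig = ⟨2 | 1 1 1⟩
  {2,4}:  v_{2} + v_{4} = v_{3} + v_{5} + v_{7} ; sig = ⟨2 | 1 1 1⟩
  {6,8}:  v_{6} + v_{8} = v_{3} + v_{7} + v_{9} ; sig = ⟨2 | 1 1 1⟩
  {0,8}:  v_{0} + v_{8} = 2·v_{3} + v_{5} + v_{9} ; sig = ⟨2 | 1 1 2⟩
  {1,4}:  v_{1} + v_{4} = v_{3} + v_{5} + 2·v_{7} ; sig = ⟨2 | 1 1 2⟩
  {2,8}:  v_{2} + v_{8} = 2·v_{3} + v_{5} + v_{7} ; sig = ⟨2 | 1 1 2⟩
  {1,8}:  v_{1} + v_{8} = 2·v_{3} + v_{5} + 2·v_{7} ; sig = ⟨2 | 1 2 2⟩
  {3,5,6}:  v_{3} + v_{5} + v_{6} = 0 ; sig = ⟨3 | 0⟩
  {3,5,7,9}:  v_{3} + v_{5} + v_{7} + v_{9} = v_{4} ; sig = ⟨4 | 1⟩
  {5,7,8,9}:  v_{5} + v_{7} + v_{8} + v_{9} = 2·v_{4} ; sig = ⟨4 | 2⟩

Signatures (|P|; sorted positive RHS coefficients), sorted:
{ ⟨2 | 0⟩ ×2,  ⟨2 | 1⟩ ×4,  ⟨2 | 1 1⟩,  ⟨2 | 1 1 1⟩ ×3,  ⟨2 | 1 1 2⟩ ×3,  ⟨2 | 1 2 2⟩,  ⟨3 | 0⟩,  ⟨4 | 1⟩,  ⟨4 | 2⟩ }


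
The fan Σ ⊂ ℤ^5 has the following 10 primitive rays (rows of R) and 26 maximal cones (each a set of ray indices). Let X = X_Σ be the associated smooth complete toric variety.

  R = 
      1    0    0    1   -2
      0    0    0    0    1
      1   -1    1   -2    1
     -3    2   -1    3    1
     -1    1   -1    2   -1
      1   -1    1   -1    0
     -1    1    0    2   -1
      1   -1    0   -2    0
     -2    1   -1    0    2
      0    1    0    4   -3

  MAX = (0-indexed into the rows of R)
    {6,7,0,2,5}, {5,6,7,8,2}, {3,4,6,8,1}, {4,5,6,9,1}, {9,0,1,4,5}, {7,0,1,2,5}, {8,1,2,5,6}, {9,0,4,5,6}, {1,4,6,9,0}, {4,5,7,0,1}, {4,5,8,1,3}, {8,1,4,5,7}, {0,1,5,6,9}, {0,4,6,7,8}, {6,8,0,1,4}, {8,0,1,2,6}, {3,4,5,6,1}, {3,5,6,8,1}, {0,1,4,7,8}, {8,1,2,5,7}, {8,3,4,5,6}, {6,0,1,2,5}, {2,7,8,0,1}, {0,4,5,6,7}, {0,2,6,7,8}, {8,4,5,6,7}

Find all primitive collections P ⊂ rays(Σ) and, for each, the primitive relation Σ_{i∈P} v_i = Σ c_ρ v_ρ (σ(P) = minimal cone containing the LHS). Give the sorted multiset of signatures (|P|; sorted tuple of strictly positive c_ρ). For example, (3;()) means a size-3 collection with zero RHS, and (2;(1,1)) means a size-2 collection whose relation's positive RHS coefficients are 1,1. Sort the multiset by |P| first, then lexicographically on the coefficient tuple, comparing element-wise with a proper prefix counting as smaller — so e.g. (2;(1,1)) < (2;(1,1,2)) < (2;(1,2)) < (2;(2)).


The 12 primitive collections of Σ (r=10, n=5):

  P={2,4}:  v_{2} + v_{4} = 0  ⟹  sig = (2;())
  P={0,3}:  v_{0} + v_{3} = v_{1} + v_{4} + v_{6}  ⟹  sig = (2;(1,1,1))
  P={3,7}:  v_{3} + v_{7} = v_{4} + v_{5} + v_{8}  ⟹  sig = (2;(1,1,1))
  P={7,9}:  v_{7} + v_{9} = v_{0} + v_{4} + v_{5}  ⟹  sig = (2;(1,1,1))
  P={8,9}:  v_{8} + v_{9} = v_{1} + v_{4} + v_{6}  ⟹  sig = (2;(1,1,1))
  P={2,3}:  v_{2} + v_{3} = v_{1} + v_{5} + v_{6} + v_{8}  ⟹  sig = (2;(1,1,1,1))
  P={2,9}:  v_{2} + v_{9} = v_{0} + v_{1} + v_{5} + v_{6}  ⟹  sig = (2;(1,1,1,1))
  P={3,9}:  v_{3} + v_{9} = 2·v_{1} + 2·v_{4} + v_{5} + 2·v_{6}  ⟹  sig = (2;(1,2,2,2))
  P={0,5,8}:  v_{0} + v_{5} + v_{8} = 0  ⟹  sig = (3;())
  P={1,6,7}:  v_{1} + v_{6} + v_{7} = 0  ⟹  sig = (3;())
  P={0,1,4,5,6}:  v_{0} + v_{1} + v_{4} + v_{5} + v_{6} = v_{9}  ⟹  sig = (5;(1))
  P={1,4,5,6,8}:  v_{1} + v_{4} + v_{5} + v_{6} + v_{8} = v_{3}  ⟹  sig = (5;(1))

so the primitive-relation signature multiset is
    (2;())
    (2;(1,1,1))
    (2;(1,1,1))
    (2;(1,1,1))
    (2;(1,1,1))
    (2;(1,1,1,1))
    (2;(1,1,1,1))
    (2;(1,2,2,2))
    (3;())
    (3;())
    (5;(1))
    (5;(1))


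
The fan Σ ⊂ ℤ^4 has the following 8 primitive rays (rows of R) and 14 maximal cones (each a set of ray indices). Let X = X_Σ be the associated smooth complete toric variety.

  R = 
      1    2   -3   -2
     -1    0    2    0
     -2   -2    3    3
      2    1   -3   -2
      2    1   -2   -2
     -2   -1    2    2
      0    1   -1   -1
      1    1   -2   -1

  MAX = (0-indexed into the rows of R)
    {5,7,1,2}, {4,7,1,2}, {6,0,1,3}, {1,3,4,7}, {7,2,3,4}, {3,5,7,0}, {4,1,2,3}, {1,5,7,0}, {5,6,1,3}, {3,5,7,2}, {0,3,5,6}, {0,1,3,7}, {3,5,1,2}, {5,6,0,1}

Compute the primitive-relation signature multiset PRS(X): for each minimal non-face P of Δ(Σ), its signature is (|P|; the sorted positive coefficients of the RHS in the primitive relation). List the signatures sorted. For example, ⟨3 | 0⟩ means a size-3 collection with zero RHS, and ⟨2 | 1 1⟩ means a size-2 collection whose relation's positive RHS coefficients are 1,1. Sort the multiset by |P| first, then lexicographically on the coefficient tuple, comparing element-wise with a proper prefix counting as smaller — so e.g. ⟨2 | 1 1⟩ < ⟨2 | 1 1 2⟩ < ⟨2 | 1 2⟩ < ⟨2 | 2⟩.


Δ(Σ) — 8 vertices, 9 min non-faces:

  P={4,5}:  v_{4} + v_{5} = 0 ; sig = ⟨2 | 0⟩
  P={2,6}:  v_{2} + v_{6} = v_{5} ; sig = ⟨2 | 1⟩
  P={6,7}:  v_{6} + v_{7} = v_{0} ; sig = ⟨2 | 1⟩
  P={0,2}:  v_{0} + v_{2} = v_{5} + v_{7} ; sig = ⟨2 | 1 1⟩
  P={4,6}:  v_{4} + v_{6} = v_{1} + v_{3} + v_{7} ; sig = ⟨2 | 1 1 1⟩
  P={0,4}:  v_{0} + v_{4} = v_{1} + v_{3} + 2·v_{7} ; sig = ⟨2 | 1 1 2⟩
  P={1,2,3,7}:  v_{1} + v_{2} + v_{3} + v_{7} = 0 ; sig = ⟨4 | 0⟩
  P={1,3,5,7}:  v_{1} + v_{3} + v_{5} + v_{7} = v_{6} ; sig = ⟨4 | 1⟩
  P={0,1,3,5}:  v_{0} + v_{1} + v_{3} + v_{5} = 2·v_{6} ; sig = ⟨4 | 2⟩

Sorted signature multiset PRS(X):
{ ⟨2 | 0⟩,  ⟨2 | 1⟩ ×2,  ⟨2 | 1 1⟩,  ⟨2 | 1 1 1⟩,  ⟨2 | 1 1 2⟩,  ⟨4 | 0⟩,  ⟨4 | 1⟩,  ⟨4 | 2⟩ }


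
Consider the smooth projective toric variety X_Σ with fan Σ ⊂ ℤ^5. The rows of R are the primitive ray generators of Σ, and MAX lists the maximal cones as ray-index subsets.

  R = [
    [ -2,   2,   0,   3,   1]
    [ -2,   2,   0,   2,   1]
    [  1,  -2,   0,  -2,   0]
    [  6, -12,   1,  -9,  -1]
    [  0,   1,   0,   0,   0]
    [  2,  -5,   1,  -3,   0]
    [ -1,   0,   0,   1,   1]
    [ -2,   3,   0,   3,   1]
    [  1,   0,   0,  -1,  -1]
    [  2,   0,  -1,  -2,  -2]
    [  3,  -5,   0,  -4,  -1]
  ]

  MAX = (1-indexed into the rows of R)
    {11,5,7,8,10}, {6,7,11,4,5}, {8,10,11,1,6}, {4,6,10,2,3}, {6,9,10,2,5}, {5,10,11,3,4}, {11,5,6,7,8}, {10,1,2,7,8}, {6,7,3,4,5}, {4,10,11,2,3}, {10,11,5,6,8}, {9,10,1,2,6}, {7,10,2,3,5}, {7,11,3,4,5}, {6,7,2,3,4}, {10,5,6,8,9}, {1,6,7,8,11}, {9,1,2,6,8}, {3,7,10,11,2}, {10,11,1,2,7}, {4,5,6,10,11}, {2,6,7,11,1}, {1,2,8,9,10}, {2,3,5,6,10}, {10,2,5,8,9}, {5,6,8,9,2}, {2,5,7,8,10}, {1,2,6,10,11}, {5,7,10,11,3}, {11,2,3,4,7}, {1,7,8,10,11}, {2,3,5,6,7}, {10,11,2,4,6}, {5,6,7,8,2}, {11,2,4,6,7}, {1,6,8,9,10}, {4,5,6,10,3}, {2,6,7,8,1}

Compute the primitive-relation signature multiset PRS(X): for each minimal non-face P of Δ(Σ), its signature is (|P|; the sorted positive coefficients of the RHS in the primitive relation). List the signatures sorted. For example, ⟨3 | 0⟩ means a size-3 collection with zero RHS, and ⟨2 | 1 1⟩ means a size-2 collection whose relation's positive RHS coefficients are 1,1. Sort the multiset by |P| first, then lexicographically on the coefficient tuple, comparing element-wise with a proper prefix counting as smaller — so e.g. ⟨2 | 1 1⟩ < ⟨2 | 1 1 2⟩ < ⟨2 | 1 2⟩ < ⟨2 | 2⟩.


|primitive collections| = 16. Relations:

  P = {7,9}:  v_{7} + v_{9} = 0  ⟹  sig = ⟨2 | 0⟩
  P = {1,3}:  v_{1} + v_{3} = v_{7}  ⟹  sig = ⟨2 | 1⟩
  P = {1,5}:  v_{1} + v_{5} = v_{8}  ⟹  sig = ⟨2 | 1⟩
  P = {3,8}:  v_{3} + v_{8} = v_{5} + v_{7}  ⟹  sig = ⟨2 | 1 1⟩
  P = {9,11}:  v_{9} + v_{11} = v_{6} + v_{10}  ⟹  sig = ⟨2 | 1 1⟩
  P = {1,4}:  v_{1} + v_{4} = v_{6} + v_{7} + v_{11}  ⟹  sig = ⟨2 | 1 1 1⟩
  P = {3,9}:  v_{3} + v_{9} = v_{2} + v_{5} + v_{6} + v_{10}  ⟹  sig = ⟨2 | 1 1 1 1⟩
  P = {4,8}:  v_{4} + v_{8} = v_{5} + v_{6} + v_{7} + v_{11}  ⟹  sig = ⟨2 | 1 1 1 1⟩
  P = {4,9}:  v_{4} + v_{9} = v_{3} + 2·v_{6} + v_{10}  ⟹  sig = ⟨2 | 1 1 2⟩
  P = {2,5,11}:  v_{2} + v_{5} + v_{11} = v_{3}  ⟹  sig = ⟨3 | 1⟩
  P = {2,8,11}:  v_{2} + v_{8} + v_{11} = v_{7}  ⟹  sig = ⟨3 | 1⟩
  P = {3,6,11}:  v_{3} + v_{6} + v_{11} = v_{4}  ⟹  sig = ⟨3 | 1⟩
  P = {6,7,10}:  v_{6} + v_{7} + v_{10} = v_{11}  ⟹  sig = ⟨3 | 1⟩
  P = {2,4,5}:  v_{2} + v_{4} + v_{5} = 2·v_{3} + v_{6}  ⟹  sig = ⟨3 | 1 2⟩
  P = {4,7,10}:  v_{4} + v_{7} + v_{10} = v_{3} + 2·v_{11}  ⟹  sig = ⟨3 | 1 2⟩
  P = {2,6,8,10}:  v_{2} + v_{6} + v_{8} + v_{10} = 0  ⟹  sig = ⟨4 | 0⟩

Hence PRS(X_Σ) =
{ ⟨2 | 0⟩,  ⟨2 | 1⟩ ×2,  ⟨2 | 1 1⟩ ×2,  ⟨2 | 1 1 1⟩,  ⟨2 | 1 1 1 1⟩ ×2,  ⟨2 | 1 1 2⟩,  ⟨3 | 1⟩ ×4,  ⟨3 | 1 2⟩ ×2,  ⟨4 | 0⟩ }


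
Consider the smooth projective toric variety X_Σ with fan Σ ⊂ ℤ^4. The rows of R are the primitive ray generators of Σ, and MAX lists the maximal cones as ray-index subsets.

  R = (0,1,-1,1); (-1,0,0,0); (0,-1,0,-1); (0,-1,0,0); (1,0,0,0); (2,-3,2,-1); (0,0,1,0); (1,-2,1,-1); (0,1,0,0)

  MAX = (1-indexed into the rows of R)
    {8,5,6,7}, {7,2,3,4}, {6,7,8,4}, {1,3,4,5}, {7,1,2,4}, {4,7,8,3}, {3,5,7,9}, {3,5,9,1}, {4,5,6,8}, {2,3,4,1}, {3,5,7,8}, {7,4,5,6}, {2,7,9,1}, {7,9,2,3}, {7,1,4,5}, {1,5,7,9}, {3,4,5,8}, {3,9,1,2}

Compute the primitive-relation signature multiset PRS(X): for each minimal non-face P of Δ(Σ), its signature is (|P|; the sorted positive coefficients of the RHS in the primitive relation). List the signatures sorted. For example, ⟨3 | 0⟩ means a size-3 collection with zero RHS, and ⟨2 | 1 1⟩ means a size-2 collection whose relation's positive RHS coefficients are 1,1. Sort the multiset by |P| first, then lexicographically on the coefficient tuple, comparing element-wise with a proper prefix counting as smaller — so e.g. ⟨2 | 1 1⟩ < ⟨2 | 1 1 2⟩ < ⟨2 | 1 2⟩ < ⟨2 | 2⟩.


Primitive collections (12):

  P={2,5}:  v_{2} + v_{5} = 0 — sig = ⟨2 | 0⟩
  P={4,9}:  v_{4} + v_{9} = 0 — sig = ⟨2 | 0⟩
  P={1,8}:  v_{1} + v_{8} = v_{4} + v_{5} — sig = ⟨2 | 1 1⟩
  P={2,6}:  v_{2} + v_{6} = v_{4} + v_{7} + v_{8} — sig = ⟨2 | 1 1 1⟩
  P={2,8}:  v_{2} + v_{8} = v_{3} + v_{4} + v_{7} — sig = ⟨2 | 1 1 1⟩
  P={6,9}:  v_{6} + v_{9} = v_{5} + v_{7} + v_{8} — sig = ⟨2 | 1 1 1⟩
  P={8,9}:  v_{8} + v_{9} = v_{3} + v_{5} + v_{7} — sig = ⟨2 | 1 1 1⟩
  P={1,6}:  v_{1} + v_{6} = 2·v_{4} + 2·v_{5} + v_{7} — sig = ⟨2 | 1 2 2⟩
  P={3,6}:  v_{3} + v_{6} = 2·v_{8} — sig = ⟨2 | 2⟩
  P={1,3,7}:  v_{1} + v_{3} + v_{7} = 0 — sig = ⟨3 | 0⟩
  P={3,4,5,7}:  v_{3} + v_{4} + v_{5} + v_{7} = v_{8} — sig = ⟨4 | 1⟩
  P={4,5,7,8}:  v_{4} + v_{5} + v_{7} + v_{8} = v_{6} — sig = ⟨4 | 1⟩

so the primitive-relation signature multiset is
{ ⟨2 | 0⟩ ×2,  ⟨2 | 1 1⟩,  ⟨2 | 1 1 1⟩ ×4,  ⟨2 | 1 2 2⟩,  ⟨2 | 2⟩,  ⟨3 | 0⟩,  ⟨4 | 1⟩ ×2 }


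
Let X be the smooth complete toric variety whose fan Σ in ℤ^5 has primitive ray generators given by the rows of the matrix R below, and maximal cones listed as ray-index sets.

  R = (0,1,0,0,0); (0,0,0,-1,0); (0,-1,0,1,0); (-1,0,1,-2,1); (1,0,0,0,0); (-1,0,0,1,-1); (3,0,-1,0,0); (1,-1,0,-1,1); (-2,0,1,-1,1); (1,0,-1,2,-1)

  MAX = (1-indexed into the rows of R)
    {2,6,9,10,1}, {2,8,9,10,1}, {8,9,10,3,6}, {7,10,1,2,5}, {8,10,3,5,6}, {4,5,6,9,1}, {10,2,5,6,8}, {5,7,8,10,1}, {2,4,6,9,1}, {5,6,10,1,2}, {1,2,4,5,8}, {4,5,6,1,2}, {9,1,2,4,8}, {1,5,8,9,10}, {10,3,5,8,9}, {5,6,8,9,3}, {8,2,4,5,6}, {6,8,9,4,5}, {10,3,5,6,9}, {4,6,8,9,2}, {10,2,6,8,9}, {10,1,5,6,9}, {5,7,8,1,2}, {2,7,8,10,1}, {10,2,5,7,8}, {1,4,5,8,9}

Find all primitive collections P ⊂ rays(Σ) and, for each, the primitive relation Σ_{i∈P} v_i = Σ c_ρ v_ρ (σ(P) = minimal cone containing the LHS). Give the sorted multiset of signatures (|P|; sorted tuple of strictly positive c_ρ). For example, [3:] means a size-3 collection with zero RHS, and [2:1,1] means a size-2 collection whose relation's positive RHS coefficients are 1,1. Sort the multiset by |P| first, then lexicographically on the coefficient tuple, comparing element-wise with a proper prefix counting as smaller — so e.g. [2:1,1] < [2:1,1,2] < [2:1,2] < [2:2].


12 minimal non-faces of Δ(Σ) (on 10 rays):

  P={4,10}:  v_{4} + v_{10} = 0 ; sig = [2:]
  P={2,3}:  v_{2} + v_{3} = v_{6} + v_{8} ; sig = [2:1,1]
  P={7,9}:  v_{7} + v_{9} = v_{1} + v_{8} ; sig = [2:1,1]
  P={1,3}:  v_{1} + v_{3} = v_{5} + v_{9} + v_{10} ; sig = [2:1,1,1]
  P={3,7}:  v_{3} + v_{7} = v_{5} + v_{8} + v_{10} ; sig = [2:1,1,1]
  P={6,7}:  v_{6} + v_{7} = v_{2} + v_{5} + v_{10} ; sig = [2:1,1,1]
  P={3,4}:  v_{3} + v_{4} = v_{5} + v_{6} + v_{8} + v_{9} ; sig = [2:1,1,1,1]
  P={4,7}:  v_{4} + v_{7} = v_{1} + v_{2} + v_{5} + v_{8} ; sig = [2:1,1,1,1]
  P={1,6,8}:  v_{1} + v_{6} + v_{8} = 0 ; sig = [3:]
  P={2,5,9}:  v_{2} + v_{5} + v_{9} = v_{4} ; sig = [3:1]
  P={1,2,5,8,10}:  v_{1} + v_{2} + v_{5} + v_{8} + v_{10} = v_{7} ; sig = [5:1]
  P={5,6,8,9,10}:  v_{5} + v_{6} + v_{8} + v_{9} + v_{10} = v_{3} ; sig = [5:1]

so the primitive-relation signature multiset is
{ [2:],  [2:1,1] ×2,  [2:1,1,1] ×3,  [2:1,1,1,1] ×2,  [3:],  [3:1],  [5:1] ×2 }


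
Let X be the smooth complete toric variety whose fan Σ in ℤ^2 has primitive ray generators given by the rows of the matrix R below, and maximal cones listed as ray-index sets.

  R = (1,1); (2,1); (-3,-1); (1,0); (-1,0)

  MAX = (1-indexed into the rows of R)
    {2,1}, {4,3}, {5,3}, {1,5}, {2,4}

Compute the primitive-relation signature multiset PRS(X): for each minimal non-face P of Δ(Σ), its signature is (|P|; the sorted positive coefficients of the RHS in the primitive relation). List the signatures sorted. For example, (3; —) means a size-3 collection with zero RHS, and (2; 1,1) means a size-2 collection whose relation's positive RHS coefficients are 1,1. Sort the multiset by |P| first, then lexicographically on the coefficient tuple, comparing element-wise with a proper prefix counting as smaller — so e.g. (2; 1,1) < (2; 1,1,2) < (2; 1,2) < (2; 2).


|primitive collections| = 5. Relations:

  P = {4,5}:  v_{4} + v_{5} = 0  ⟹  sig = (2; —)
  P = {1,4}:  v_{1} + v_{4} = v_{2}  ⟹  sig = (2; 1)
  P = {2,3}:  v_{2} + v_{3} = v_{5}  ⟹  sig = (2; 1)
  P = {2,5}:  v_{2} + v_{5} = v_{1}  ⟹  sig = (2; 1)
  P = {1,3}:  v_{1} + v_{3} = 2·v_{5}  ⟹  sig = (2; 2)

so the primitive-relation signature multiset is
[(2; —), (2; 1), (2; 1), (2; 1), (2; 2)]


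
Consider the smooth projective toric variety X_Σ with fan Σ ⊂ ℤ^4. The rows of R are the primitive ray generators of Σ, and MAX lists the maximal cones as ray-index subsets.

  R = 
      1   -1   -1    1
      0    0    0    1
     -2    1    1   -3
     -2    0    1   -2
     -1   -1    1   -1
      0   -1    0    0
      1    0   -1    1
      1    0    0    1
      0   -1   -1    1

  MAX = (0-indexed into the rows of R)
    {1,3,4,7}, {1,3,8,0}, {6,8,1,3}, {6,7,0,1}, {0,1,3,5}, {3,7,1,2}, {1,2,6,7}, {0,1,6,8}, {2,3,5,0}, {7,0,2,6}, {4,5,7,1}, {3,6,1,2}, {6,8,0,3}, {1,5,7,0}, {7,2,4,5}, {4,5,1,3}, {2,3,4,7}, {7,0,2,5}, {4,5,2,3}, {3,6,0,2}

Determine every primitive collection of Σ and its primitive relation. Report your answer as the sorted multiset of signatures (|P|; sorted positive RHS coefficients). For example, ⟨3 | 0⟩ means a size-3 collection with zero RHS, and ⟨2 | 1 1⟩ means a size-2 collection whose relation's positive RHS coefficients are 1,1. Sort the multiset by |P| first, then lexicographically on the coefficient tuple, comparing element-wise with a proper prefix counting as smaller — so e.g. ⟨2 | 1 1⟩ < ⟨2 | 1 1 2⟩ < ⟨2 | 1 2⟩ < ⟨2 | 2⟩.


Primitive collections (14):

  P = {4,6}:  v_{4} + v_{6} = v_{5}  ⇒ sig = ⟨2 | 1⟩
  P = {5,6}:  v_{5} + v_{6} = v_{0}  ⇒ sig = ⟨2 | 1⟩
  P = {7,8}:  v_{7} + v_{8} = v_{0} + v_{1}  ⇒ sig = ⟨2 | 1 1⟩
  P = {4,8}:  v_{4} + v_{8} = v_{0} + v_{1} + v_{3} + v_{5}  ⇒ sig = ⟨2 | 1 1 1 1⟩
  P = {5,8}:  v_{5} + v_{8} = 2·v_{0} + v_{1} + v_{3}  ⇒ sig = ⟨2 | 1 1 2⟩
  P = {0,4}:  v_{0} + v_{4} = 2·v_{5}  ⇒ sig = ⟨2 | 2⟩
  P = {2,8}:  v_{2} + v_{8} = 2·v_{3} + 2·v_{6}  ⇒ sig = ⟨2 | 2 2⟩
  P = {3,6,7}:  v_{3} + v_{6} + v_{7} = 0  ⇒ sig = ⟨3 | 0⟩
  P = {0,3,7}:  v_{0} + v_{3} + v_{7} = v_{5}  ⇒ sig = ⟨3 | 1⟩
  P = {1,2,5}:  v_{1} + v_{2} + v_{5} = v_{3}  ⇒ sig = ⟨3 | 1⟩
  P = {3,5,7}:  v_{3} + v_{5} + v_{7} = v_{4}  ⇒ sig = ⟨3 | 1⟩
  P = {0,1,2}:  v_{0} + v_{1} + v_{2} = v_{3} + v_{6}  ⇒ sig = ⟨3 | 1 1⟩
  P = {1,2,4}:  v_{1} + v_{2} + v_{4} = 2·v_{3} + v_{7}  ⇒ sig = ⟨3 | 1 2⟩
  P = {0,1,3,6}:  v_{0} + v_{1} + v_{3} + v_{6} = v_{8}  ⇒ sig = ⟨4 | 1⟩

Sorted signature multiset PRS(X):
    |P|=2: 7 collections, coeffs (1), (1), (1,1), (1,1,1,1), (1,1,2), (2), (2,2)
    |P|=3: 6 collections, coeffs (), (1), (1), (1), (1,1), (1,2)
    |P|=4: 1 collection, coeffs (1)
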